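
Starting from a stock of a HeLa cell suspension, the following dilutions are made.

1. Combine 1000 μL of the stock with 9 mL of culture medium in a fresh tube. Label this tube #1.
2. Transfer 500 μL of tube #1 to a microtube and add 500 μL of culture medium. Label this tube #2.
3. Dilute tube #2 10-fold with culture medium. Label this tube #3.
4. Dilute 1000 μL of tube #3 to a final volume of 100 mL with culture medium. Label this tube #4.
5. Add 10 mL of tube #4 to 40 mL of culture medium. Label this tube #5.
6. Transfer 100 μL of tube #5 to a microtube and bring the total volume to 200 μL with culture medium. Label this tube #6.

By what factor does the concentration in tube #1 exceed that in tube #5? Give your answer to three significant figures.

1.00 × 10^4

Step 1: 1000 μL + 9 mL = 10000 μL total → factor 10000/1000 = 10
Step 2: 500 μL + 500 μL = 1000 μL total → factor 1000/500 = 2
Step 3: 10-fold → factor 10
Step 4: 1000 μL brought to 100 mL → factor 1 × 10^5/1000 = 100
Step 5: 10 mL + 40 mL = 50 mL total → factor 50/10 = 5
Dilution factor to tube #1 = 10; to tube #5 = 1 × 10^5
[tube #1]/[tube #5] = (factor to tube #5)/(factor to tube #1) = 1 × 10^5/10 = 1.00 × 10^4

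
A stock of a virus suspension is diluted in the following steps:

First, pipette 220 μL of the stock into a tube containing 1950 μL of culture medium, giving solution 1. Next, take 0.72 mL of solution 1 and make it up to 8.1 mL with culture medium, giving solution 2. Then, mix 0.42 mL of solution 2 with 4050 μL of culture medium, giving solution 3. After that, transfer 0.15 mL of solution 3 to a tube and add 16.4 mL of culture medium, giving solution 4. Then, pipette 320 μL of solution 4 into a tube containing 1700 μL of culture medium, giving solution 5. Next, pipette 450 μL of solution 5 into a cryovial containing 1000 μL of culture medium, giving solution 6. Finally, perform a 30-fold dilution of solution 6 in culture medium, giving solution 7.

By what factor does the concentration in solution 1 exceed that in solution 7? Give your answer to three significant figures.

8.06 × 10^6

Step 1: 220 μL + 1950 μL = 2170 μL total → factor 2170/220 = 9.8636
Step 2: 0.72 mL brought to 8.1 mL → factor 8.1/0.72 = 11.25
Step 3: 0.42 mL + 4050 μL = 4.47 mL total → factor 4.47/0.42 = 10.643
Step 4: 0.15 mL + 16.4 mL = 16.55 mL total → factor 16.55/0.15 = 110.33
Step 5: 320 μL + 1700 μL = 2020 μL total → factor 2020/320 = 6.3125
Step 6: 450 μL + 1000 μL = 1450 μL total → factor 1450/450 = 3.2222
Step 7: 30-fold → factor 30
Dilution factor to solution 1 = 9.8636; to solution 7 = 7.9512 × 10^7
[solution 1]/[solution 7] = (factor to solution 7)/(factor to solution 1) = 7.9512 × 10^7/9.8636 = 8.06 × 10^6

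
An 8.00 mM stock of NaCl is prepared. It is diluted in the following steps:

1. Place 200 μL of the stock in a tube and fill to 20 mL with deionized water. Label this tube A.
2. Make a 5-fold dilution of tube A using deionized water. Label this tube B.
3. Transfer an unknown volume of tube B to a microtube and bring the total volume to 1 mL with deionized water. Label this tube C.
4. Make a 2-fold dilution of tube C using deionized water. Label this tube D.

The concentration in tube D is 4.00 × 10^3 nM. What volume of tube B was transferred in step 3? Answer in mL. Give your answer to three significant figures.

0.500 mL

Step 1: 200 μL brought to 20 mL → factor 20000/200 = 100
Step 2: 5-fold → factor 5
Step 3: v brought to 1 mL → factor = 1 mL/v
Step 4: 2-fold → factor 2
Product of known-step factors = 1000
Overall factor = 8.00 mM / (4.00 × 10^3 nM) = 2000
Step-3 factor = 2000 / 1000 = 2
v = 1 mL / 2 = 0.500 mL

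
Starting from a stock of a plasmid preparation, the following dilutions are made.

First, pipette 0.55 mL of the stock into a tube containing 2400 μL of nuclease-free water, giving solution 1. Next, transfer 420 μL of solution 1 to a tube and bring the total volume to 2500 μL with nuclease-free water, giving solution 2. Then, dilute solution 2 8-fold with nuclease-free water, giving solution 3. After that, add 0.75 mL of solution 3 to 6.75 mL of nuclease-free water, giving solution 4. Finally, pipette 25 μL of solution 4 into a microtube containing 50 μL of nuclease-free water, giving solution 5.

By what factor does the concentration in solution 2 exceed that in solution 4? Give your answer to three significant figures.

Step 1: 0.55 mL + 2400 μL = 2.95 mL total → factor 2.95/0.55 = 5.3636
Step 2: 420 μL brought to 2500 μL → factor 2500/420 = 5.9524
Step 3: 8-fold → factor 8
Step 4: 0.75 mL + 6.75 mL = 7.5 mL total → factor 7.5/0.75 = 10
Dilution factor to solution 2 = 31.926; to solution 4 = 2554.1
[solution 2]/[solution 4] = (factor to solution 4)/(factor to solution 2) = 2554.1/31.926 = 80.0

80.0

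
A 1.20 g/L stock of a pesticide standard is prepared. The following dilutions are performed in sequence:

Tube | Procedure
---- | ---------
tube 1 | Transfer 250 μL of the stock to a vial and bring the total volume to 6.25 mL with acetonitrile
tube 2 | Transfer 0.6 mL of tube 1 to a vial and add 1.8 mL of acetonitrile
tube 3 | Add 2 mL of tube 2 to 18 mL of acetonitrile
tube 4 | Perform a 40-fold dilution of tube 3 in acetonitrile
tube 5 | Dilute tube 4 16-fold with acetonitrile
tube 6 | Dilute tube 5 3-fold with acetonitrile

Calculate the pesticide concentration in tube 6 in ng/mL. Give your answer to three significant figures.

Step 1: 250 μL brought to 6.25 mL → factor 6250/250 = 25
Step 2: 0.6 mL + 1.8 mL = 2.4 mL total → factor 2.4/0.6 = 4
Step 3: 2 mL + 18 mL = 20 mL total → factor 20/2 = 10
Step 4: 40-fold → factor 40
Step 5: 16-fold → factor 16
Step 6: 3-fold → factor 3
Dilution factor through tube 6 = 25 × 4 × 10 × 40 × 16 × 3 = 1.92 × 10^6
[tube 6] = 1.20 g/L / 1.92 × 10^6 = 6.250 × 10^-7 g/L = 0.625 ng/mL

0.625 ng/mL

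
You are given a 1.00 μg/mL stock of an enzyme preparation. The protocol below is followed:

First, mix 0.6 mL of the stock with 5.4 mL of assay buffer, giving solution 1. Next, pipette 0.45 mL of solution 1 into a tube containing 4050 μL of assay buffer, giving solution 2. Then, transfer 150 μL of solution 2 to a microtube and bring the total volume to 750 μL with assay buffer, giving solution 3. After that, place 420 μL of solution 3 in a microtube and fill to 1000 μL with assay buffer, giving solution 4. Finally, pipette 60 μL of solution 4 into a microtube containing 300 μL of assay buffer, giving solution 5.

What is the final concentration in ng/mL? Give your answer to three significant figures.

0.140 ng/mL

Step 1: 0.6 mL + 5.4 mL = 6 mL total → factor 6/0.6 = 10
Step 2: 0.45 mL + 4050 μL = 4.5 mL total → factor 4.5/0.45 = 10
Step 3: 150 μL brought to 750 μL → factor 750/150 = 5
Step 4: 420 μL brought to 1000 μL → factor 1000/420 = 2.381
Step 5: 60 μL + 300 μL = 360 μL total → factor 360/60 = 6
Overall dilution factor = 10 × 10 × 5 × 2.381 × 6 = 7142.9
Final = 1.00 μg/mL / 7142.9 = 0.0001400 μg/mL = 0.140 ng/mL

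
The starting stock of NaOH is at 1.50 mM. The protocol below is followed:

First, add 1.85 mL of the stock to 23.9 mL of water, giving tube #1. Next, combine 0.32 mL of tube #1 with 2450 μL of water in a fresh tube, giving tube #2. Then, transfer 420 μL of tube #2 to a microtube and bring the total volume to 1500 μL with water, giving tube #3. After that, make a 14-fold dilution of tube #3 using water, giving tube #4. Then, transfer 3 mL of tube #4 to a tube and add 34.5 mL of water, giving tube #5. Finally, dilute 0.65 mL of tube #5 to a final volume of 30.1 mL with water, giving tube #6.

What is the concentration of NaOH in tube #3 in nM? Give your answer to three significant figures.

3.49 × 10^3 nM

Step 1: 1.85 mL + 23.9 mL = 25.75 mL total → factor 25.75/1.85 = 13.919
Step 2: 0.32 mL + 2450 μL = 2.77 mL total → factor 2.77/0.32 = 8.6562
Step 3: 420 μL brought to 1500 μL → factor 1500/420 = 3.5714
Dilution factor through tube #3 = 13.919 × 8.6562 × 3.5714 = 430.31
[tube #3] = 1.50 mM / 430.31 = 0.003486 mM = 3.49 × 10^3 nM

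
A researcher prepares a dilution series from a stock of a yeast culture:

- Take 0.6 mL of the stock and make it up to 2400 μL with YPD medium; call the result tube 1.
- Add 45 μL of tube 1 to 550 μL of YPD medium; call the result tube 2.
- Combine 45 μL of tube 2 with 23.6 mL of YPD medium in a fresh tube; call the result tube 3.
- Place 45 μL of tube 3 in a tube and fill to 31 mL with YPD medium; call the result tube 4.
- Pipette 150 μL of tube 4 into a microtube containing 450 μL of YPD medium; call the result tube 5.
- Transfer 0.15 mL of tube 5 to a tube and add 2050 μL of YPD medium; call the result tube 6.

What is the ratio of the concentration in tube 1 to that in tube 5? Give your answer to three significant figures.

1.91 × 10^7

Step 1: 0.6 mL brought to 2400 μL → factor 2.4/0.6 = 4
Step 2: 45 μL + 550 μL = 595 μL total → factor 595/45 = 13.222
Step 3: 45 μL + 23.6 mL = 23645 μL total → factor 23645/45 = 525.44
Step 4: 45 μL brought to 31 mL → factor 31000/45 = 688.89
Step 5: 150 μL + 450 μL = 600 μL total → factor 600/150 = 4
Dilution factor to tube 1 = 4; to tube 5 = 7.6577 × 10^7
[tube 1]/[tube 5] = (factor to tube 5)/(factor to tube 1) = 7.6577 × 10^7/4 = 1.91 × 10^7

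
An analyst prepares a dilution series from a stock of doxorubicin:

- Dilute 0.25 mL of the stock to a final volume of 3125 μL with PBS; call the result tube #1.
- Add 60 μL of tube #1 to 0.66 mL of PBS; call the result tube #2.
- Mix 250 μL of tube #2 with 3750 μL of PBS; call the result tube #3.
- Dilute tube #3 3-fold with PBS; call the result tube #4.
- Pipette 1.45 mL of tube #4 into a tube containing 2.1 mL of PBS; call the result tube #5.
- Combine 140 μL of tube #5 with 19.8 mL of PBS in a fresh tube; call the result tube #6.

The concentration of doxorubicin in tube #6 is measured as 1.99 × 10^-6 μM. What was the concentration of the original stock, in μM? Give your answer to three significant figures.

5.00 μM

Step 1: 0.25 mL brought to 3125 μL → factor 3.125/0.25 = 12.5
Step 2: 60 μL + 0.66 mL = 720 μL total → factor 720/60 = 12
Step 3: 250 μL + 3750 μL = 4000 μL total → factor 4000/250 = 16
Step 4: 3-fold → factor 3
Step 5: 1.45 mL + 2.1 mL = 3.55 mL total → factor 3.55/1.45 = 2.4483
Step 6: 140 μL + 19.8 mL = 19940 μL total → factor 19940/140 = 142.43
Overall dilution factor = 12.5 × 12 × 16 × 3 × 2.4483 × 142.43 = 2.5107 × 10^6
Stock = 1.99 × 10^-6 μM × 2.5107 × 10^6 = 5.00 μM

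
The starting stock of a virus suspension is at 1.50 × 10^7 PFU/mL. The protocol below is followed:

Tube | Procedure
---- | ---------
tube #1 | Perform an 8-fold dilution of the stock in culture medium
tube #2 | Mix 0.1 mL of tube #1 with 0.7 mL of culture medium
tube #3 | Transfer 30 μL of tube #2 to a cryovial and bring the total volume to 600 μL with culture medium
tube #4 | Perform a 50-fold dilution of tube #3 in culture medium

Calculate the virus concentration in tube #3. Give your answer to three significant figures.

1.17 × 10^4 PFU/mL

Step 1: 8-fold → factor 8
Step 2: 0.1 mL + 0.7 mL = 0.8 mL total → factor 0.8/0.1 = 8
Step 3: 30 μL brought to 600 μL → factor 600/30 = 20
Dilution factor through tube #3 = 8 × 8 × 20 = 1280
[tube #3] = 1.50 × 10^7 PFU/mL / 1280 = 1.17 × 10^4 PFU/mL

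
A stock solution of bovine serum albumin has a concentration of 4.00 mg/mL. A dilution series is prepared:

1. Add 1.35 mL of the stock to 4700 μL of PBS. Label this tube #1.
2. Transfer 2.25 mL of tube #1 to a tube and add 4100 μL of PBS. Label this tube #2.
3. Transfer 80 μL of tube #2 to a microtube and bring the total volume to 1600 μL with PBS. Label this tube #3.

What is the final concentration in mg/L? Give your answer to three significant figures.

15.8 mg/L

Step 1: 1.35 mL + 4700 μL = 6.05 mL total → factor 6.05/1.35 = 4.4815
Step 2: 2.25 mL + 4100 μL = 6.35 mL total → factor 6.35/2.25 = 2.8222
Step 3: 80 μL brought to 1600 μL → factor 1600/80 = 20
Overall dilution factor = 4.4815 × 2.8222 × 20 = 252.95
Final = 4.00 mg/mL / 252.95 = 0.01581 mg/mL = 15.8 mg/L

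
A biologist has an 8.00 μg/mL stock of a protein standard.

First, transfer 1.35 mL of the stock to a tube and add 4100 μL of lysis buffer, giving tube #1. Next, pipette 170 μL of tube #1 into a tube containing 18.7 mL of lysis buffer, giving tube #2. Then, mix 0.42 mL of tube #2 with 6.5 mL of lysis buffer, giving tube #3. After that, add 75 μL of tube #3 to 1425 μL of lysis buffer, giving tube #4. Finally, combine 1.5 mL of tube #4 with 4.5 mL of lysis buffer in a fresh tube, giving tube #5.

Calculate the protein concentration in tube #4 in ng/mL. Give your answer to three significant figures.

0.0542 ng/mL

Step 1: 1.35 mL + 4100 μL = 5.45 mL total → factor 5.45/1.35 = 4.037
Step 2: 170 μL + 18.7 mL = 18870 μL total → factor 18870/170 = 111
Step 3: 0.42 mL + 6.5 mL = 6.92 mL total → factor 6.92/0.42 = 16.476
Step 4: 75 μL + 1425 μL = 1500 μL total → factor 1500/75 = 20
Dilution factor through tube #4 = 4.037 × 111 × 16.476 × 20 = 1.4766 × 10^5
[tube #4] = 8.00 μg/mL / 1.4766 × 10^5 = 5.418 × 10^-5 μg/mL = 0.0542 ng/mL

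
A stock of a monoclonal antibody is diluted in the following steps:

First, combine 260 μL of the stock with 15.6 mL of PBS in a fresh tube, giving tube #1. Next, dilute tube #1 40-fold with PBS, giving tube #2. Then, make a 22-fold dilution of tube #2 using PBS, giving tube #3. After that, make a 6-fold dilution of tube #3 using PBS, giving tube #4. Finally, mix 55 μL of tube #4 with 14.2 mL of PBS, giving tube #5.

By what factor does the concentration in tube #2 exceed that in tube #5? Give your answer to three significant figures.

3.42 × 10^4

Step 1: 260 μL + 15.6 mL = 15860 μL total → factor 15860/260 = 61
Step 2: 40-fold → factor 40
Step 3: 22-fold → factor 22
Step 4: 6-fold → factor 6
Step 5: 55 μL + 14.2 mL = 14255 μL total → factor 14255/55 = 259.18
Dilution factor to tube #2 = 2440; to tube #5 = 8.3477 × 10^7
[tube #2]/[tube #5] = (factor to tube #5)/(factor to tube #2) = 8.3477 × 10^7/2440 = 3.42 × 10^4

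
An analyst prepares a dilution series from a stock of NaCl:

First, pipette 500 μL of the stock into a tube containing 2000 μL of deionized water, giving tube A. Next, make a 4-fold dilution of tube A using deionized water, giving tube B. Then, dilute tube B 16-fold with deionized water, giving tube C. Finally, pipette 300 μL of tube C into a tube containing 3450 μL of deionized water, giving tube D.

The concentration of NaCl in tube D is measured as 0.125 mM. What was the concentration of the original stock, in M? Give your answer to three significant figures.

0.500 M

Step 1: 500 μL + 2000 μL = 2500 μL total → factor 2500/500 = 5
Step 2: 4-fold → factor 4
Step 3: 16-fold → factor 16
Step 4: 300 μL + 3450 μL = 3750 μL total → factor 3750/300 = 12.5
Overall dilution factor = 5 × 4 × 16 × 12.5 = 4000
Stock = 0.125 mM × 4000 = 500.0 mM = 0.500 M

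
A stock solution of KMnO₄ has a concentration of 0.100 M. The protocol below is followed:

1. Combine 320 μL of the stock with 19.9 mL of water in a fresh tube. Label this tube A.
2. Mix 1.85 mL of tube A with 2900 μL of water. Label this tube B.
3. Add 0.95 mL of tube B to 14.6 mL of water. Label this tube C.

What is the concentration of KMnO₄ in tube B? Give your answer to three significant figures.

0.000616 M

Step 1: 320 μL + 19.9 mL = 20220 μL total → factor 20220/320 = 63.188
Step 2: 1.85 mL + 2900 μL = 4.75 mL total → factor 4.75/1.85 = 2.5676
Dilution factor through tube B = 63.188 × 2.5676 = 162.24
[tube B] = 0.100 M / 162.24 = 0.000616 M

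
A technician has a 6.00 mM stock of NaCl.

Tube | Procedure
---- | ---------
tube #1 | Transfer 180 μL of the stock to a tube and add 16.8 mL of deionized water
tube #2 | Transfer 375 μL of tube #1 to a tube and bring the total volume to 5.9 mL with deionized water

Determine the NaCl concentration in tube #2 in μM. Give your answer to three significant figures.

Step 1: 180 μL + 16.8 mL = 16980 μL total → factor 16980/180 = 94.333
Step 2: 375 μL brought to 5.9 mL → factor 5900/375 = 15.733
Overall dilution factor = 94.333 × 15.733 = 1484.2
Final = 6.00 mM / 1484.2 = 0.004043 mM = 4.04 μM

4.04 μM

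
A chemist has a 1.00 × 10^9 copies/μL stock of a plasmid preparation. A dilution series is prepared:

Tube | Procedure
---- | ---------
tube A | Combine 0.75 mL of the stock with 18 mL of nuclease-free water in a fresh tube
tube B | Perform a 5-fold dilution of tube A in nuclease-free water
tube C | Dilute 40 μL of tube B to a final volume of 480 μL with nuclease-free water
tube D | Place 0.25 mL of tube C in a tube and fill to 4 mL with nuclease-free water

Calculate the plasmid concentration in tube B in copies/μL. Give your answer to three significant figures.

8.00 × 10^6 copies/μL

Step 1: 0.75 mL + 18 mL = 18.75 mL total → factor 18.75/0.75 = 25
Step 2: 5-fold → factor 5
Dilution factor through tube B = 25 × 5 = 125
[tube B] = 1.00 × 10^9 copies/μL / 125 = 8.00 × 10^6 copies/μL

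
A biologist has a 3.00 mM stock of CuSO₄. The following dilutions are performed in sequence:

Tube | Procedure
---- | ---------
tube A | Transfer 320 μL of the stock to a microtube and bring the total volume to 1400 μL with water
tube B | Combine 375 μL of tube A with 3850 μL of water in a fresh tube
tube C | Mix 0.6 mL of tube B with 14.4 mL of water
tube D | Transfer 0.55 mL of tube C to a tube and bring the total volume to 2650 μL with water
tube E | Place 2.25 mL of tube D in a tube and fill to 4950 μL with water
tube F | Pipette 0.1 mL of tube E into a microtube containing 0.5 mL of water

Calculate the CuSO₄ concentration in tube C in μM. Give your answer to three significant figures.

2.43 μM

Step 1: 320 μL brought to 1400 μL → factor 1400/320 = 4.375
Step 2: 375 μL + 3850 μL = 4225 μL total → factor 4225/375 = 11.267
Step 3: 0.6 mL + 14.4 mL = 15 mL total → factor 15/0.6 = 25
Dilution factor through tube C = 4.375 × 11.267 × 25 = 1232.3
[tube C] = 3.00 mM / 1232.3 = 0.002434 mM = 2.43 μM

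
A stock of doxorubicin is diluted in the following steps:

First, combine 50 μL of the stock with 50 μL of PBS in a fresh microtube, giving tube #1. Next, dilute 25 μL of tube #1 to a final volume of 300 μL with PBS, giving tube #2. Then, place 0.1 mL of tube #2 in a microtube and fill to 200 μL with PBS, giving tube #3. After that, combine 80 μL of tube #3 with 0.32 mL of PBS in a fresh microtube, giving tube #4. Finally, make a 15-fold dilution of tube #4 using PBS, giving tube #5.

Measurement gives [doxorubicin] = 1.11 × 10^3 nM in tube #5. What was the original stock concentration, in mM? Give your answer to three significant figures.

Step 1: 50 μL + 50 μL = 100 μL total → factor 100/50 = 2
Step 2: 25 μL brought to 300 μL → factor 300/25 = 12
Step 3: 0.1 mL brought to 200 μL → factor 0.2/0.1 = 2
Step 4: 80 μL + 0.32 mL = 400 μL total → factor 400/80 = 5
Step 5: 15-fold → factor 15
Overall dilution factor = 2 × 12 × 2 × 5 × 15 = 3600
Stock = 1.11 × 10^3 nM × 3600 = 3.996 × 10^6 nM = 4.00 mM

4.00 mM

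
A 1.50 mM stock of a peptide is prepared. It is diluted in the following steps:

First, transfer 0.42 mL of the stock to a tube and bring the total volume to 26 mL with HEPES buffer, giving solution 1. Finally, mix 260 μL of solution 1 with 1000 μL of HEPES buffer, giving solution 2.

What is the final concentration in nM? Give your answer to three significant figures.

Step 1: 0.42 mL brought to 26 mL → factor 26/0.42 = 61.905
Step 2: 260 μL + 1000 μL = 1260 μL total → factor 1260/260 = 4.8462
Overall dilution factor = 61.905 × 4.8462 = 300
Final = 1.50 mM / 300 = 0.005000 mM = 5.00 × 10^3 nM

5.00 × 10^3 nM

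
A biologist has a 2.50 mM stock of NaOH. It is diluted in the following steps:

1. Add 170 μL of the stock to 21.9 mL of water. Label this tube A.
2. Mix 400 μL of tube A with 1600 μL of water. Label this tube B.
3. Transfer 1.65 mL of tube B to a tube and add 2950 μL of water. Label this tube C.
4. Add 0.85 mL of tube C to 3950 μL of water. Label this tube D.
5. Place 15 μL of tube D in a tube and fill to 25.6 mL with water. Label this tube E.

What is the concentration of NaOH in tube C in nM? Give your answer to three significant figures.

1.38 × 10^3 nM

Step 1: 170 μL + 21.9 mL = 22070 μL total → factor 22070/170 = 129.82
Step 2: 400 μL + 1600 μL = 2000 μL total → factor 2000/400 = 5
Step 3: 1.65 mL + 2950 μL = 4.6 mL total → factor 4.6/1.65 = 2.7879
Dilution factor through tube C = 129.82 × 5 × 2.7879 = 1809.7
[tube C] = 2.50 mM / 1809.7 = 0.001381 mM = 1.38 × 10^3 nM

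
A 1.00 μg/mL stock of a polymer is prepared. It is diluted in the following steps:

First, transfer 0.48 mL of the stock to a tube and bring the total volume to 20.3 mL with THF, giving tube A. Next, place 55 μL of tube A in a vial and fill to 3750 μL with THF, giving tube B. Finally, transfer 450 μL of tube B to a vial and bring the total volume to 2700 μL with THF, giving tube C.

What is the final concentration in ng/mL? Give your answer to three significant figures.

Step 1: 0.48 mL brought to 20.3 mL → factor 20.3/0.48 = 42.292
Step 2: 55 μL brought to 3750 μL → factor 3750/55 = 68.182
Step 3: 450 μL brought to 2700 μL → factor 2700/450 = 6
Overall dilution factor = 42.292 × 68.182 × 6 = 17301
Final = 1.00 μg/mL / 17301 = 5.780 × 10^-5 μg/mL = 0.0578 ng/mL

0.0578 ng/mL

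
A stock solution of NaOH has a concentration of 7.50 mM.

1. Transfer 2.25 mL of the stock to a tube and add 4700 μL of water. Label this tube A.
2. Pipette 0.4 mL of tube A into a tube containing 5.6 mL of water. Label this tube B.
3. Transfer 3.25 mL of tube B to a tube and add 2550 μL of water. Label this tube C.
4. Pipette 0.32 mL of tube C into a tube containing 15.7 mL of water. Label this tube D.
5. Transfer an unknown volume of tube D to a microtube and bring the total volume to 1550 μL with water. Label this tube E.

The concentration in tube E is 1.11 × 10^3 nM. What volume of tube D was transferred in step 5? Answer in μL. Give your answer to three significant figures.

950 μL

Step 1: 2.25 mL + 4700 μL = 6.95 mL total → factor 6.95/2.25 = 3.0889
Step 2: 0.4 mL + 5.6 mL = 6 mL total → factor 6/0.4 = 15
Step 3: 3.25 mL + 2550 μL = 5.8 mL total → factor 5.8/3.25 = 1.7846
Step 4: 0.32 mL + 15.7 mL = 16.02 mL total → factor 16.02/0.32 = 50.062
Step 5: v brought to 1550 μL → factor = 1550 μL/v
Product of known-step factors = 4139.5
Overall factor = 7.50 mM / (1.11 × 10^3 nM) = 6756.8
Step-5 factor = 6756.8 / 4139.5 = 1.6323
v = 1550 μL / 1.6323 = 950 μL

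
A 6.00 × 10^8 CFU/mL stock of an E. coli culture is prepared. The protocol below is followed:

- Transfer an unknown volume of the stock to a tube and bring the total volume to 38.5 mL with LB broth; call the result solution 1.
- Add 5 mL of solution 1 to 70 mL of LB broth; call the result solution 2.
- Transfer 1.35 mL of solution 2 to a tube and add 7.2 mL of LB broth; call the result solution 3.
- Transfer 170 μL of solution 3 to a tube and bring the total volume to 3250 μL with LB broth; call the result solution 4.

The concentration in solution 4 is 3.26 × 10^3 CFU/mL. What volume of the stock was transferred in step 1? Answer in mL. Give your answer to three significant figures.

0.380 mL

Step 1: v brought to 38.5 mL → factor = 38.5 mL/v
Step 2: 5 mL + 70 mL = 75 mL total → factor 75/5 = 15
Step 3: 1.35 mL + 7.2 mL = 8.55 mL total → factor 8.55/1.35 = 6.3333
Step 4: 170 μL brought to 3250 μL → factor 3250/170 = 19.118
Product of known-step factors = 1816.2
Overall factor = 6.00 × 10^8 CFU/mL / (3.26 × 10^3 CFU/mL) = 1.8405 × 10^5
Step-1 factor = 1.8405 × 10^5 / 1816.2 = 101.34
v = 38.5 mL / 101.34 = 0.380 mL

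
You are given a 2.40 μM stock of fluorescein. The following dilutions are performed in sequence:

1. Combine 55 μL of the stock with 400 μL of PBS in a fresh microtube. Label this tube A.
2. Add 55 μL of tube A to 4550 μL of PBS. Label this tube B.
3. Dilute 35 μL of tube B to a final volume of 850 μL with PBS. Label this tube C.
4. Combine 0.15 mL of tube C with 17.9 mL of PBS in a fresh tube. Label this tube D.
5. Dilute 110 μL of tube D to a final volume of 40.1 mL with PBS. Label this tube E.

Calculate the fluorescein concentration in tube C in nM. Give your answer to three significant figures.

Step 1: 55 μL + 400 μL = 455 μL total → factor 455/55 = 8.2727
Step 2: 55 μL + 4550 μL = 4605 μL total → factor 4605/55 = 83.727
Step 3: 35 μL brought to 850 μL → factor 850/35 = 24.286
Dilution factor through tube C = 8.2727 × 83.727 × 24.286 = 16822
[tube C] = 2.40 μM / 16822 = 0.0001427 μM = 0.143 nM

0.143 nM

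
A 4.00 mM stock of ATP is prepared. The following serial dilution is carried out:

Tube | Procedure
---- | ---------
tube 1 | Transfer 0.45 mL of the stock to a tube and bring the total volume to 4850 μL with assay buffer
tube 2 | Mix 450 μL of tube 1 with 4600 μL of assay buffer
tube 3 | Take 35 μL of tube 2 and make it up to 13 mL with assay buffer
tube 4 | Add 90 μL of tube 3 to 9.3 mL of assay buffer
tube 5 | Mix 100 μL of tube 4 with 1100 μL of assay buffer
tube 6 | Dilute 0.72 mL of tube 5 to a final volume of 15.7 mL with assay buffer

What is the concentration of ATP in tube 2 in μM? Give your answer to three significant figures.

Step 1: 0.45 mL brought to 4850 μL → factor 4.85/0.45 = 10.778
Step 2: 450 μL + 4600 μL = 5050 μL total → factor 5050/450 = 11.222
Dilution factor through tube 2 = 10.778 × 11.222 = 120.95
[tube 2] = 4.00 mM / 120.95 = 0.03307 mM = 33.1 μM

33.1 μM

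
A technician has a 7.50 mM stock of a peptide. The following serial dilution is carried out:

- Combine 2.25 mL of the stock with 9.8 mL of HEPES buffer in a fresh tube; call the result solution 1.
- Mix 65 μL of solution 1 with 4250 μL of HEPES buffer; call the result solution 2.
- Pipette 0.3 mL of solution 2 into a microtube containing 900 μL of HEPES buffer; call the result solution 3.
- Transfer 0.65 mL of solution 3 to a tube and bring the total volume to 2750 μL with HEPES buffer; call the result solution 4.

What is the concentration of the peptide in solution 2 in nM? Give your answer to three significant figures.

2.11 × 10^4 nM

Step 1: 2.25 mL + 9.8 mL = 12.05 mL total → factor 12.05/2.25 = 5.3556
Step 2: 65 μL + 4250 μL = 4315 μL total → factor 4315/65 = 66.385
Dilution factor through solution 2 = 5.3556 × 66.385 = 355.53
[solution 2] = 7.50 mM / 355.53 = 0.02110 mM = 2.11 × 10^4 nM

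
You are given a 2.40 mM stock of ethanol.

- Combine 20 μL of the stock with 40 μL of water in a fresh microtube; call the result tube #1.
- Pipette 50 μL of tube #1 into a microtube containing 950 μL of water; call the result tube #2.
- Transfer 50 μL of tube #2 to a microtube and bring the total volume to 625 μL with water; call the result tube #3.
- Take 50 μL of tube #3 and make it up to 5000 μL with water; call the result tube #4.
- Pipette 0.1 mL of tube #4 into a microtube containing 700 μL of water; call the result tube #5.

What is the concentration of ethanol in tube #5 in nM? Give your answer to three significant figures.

Step 1: 20 μL + 40 μL = 60 μL total → factor 60/20 = 3
Step 2: 50 μL + 950 μL = 1000 μL total → factor 1000/50 = 20
Step 3: 50 μL brought to 625 μL → factor 625/50 = 12.5
Step 4: 50 μL brought to 5000 μL → factor 5000/50 = 100
Step 5: 0.1 mL + 700 μL = 0.8 mL total → factor 0.8/0.1 = 8
Overall dilution factor = 3 × 20 × 12.5 × 100 × 8 = 6 × 10^5
Final = 2.40 mM / 6 × 10^5 = 4.000 × 10^-6 mM = 4.00 nM

4.00 nM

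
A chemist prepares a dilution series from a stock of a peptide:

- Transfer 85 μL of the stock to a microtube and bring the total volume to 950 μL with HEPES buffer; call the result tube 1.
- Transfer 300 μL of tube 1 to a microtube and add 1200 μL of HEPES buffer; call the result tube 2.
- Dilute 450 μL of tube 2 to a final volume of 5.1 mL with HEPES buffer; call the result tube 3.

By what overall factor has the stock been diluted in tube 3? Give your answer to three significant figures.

Step 1: 85 μL brought to 950 μL → factor 950/85 = 11.176
Step 2: 300 μL + 1200 μL = 1500 μL total → factor 1500/300 = 5
Step 3: 450 μL brought to 5.1 mL → factor 5100/450 = 11.333
Overall dilution factor = 11.176 × 5 × 11.333 = 633.33

633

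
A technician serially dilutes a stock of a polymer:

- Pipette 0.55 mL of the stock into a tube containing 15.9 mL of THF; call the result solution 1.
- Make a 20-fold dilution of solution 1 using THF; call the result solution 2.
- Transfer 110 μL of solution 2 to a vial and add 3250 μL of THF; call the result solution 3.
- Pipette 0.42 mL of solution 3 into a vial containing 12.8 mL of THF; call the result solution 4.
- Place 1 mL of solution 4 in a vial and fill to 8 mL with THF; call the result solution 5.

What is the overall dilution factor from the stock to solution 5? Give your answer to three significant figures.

Step 1: 0.55 mL + 15.9 mL = 16.45 mL total → factor 16.45/0.55 = 29.909
Step 2: 20-fold → factor 20
Step 3: 110 μL + 3250 μL = 3360 μL total → factor 3360/110 = 30.545
Step 4: 0.42 mL + 12.8 mL = 13.22 mL total → factor 13.22/0.42 = 31.476
Step 5: 1 mL brought to 8 mL → factor 8/1 = 8
Overall dilution factor = 29.909 × 20 × 30.545 × 31.476 × 8 = 4.601 × 10^6

4.60 × 10^6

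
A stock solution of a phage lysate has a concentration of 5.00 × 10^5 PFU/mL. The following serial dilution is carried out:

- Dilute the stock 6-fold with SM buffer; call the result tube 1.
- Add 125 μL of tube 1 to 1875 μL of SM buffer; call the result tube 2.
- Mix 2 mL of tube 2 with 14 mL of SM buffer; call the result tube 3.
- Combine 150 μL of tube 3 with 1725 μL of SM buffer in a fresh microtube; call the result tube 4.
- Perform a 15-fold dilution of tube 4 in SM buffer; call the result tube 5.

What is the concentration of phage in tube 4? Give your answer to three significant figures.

52.1 PFU/mL

Step 1: 6-fold → factor 6
Step 2: 125 μL + 1875 μL = 2000 μL total → factor 2000/125 = 16
Step 3: 2 mL + 14 mL = 16 mL total → factor 16/2 = 8
Step 4: 150 μL + 1725 μL = 1875 μL total → factor 1875/150 = 12.5
Dilution factor through tube 4 = 6 × 16 × 8 × 12.5 = 9600
[tube 4] = 5.00 × 10^5 PFU/mL / 9600 = 52.1 PFU/mL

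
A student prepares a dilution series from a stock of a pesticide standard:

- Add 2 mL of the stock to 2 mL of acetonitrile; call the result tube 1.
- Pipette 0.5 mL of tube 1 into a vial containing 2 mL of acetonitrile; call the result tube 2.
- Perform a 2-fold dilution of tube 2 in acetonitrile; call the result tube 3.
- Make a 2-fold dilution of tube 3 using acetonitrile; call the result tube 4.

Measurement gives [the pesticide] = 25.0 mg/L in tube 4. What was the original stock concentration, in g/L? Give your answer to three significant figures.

1.00 g/L

Step 1: 2 mL + 2 mL = 4 mL total → factor 4/2 = 2
Step 2: 0.5 mL + 2 mL = 2.5 mL total → factor 2.5/0.5 = 5
Step 3: 2-fold → factor 2
Step 4: 2-fold → factor 2
Overall dilution factor = 2 × 5 × 2 × 2 = 40
Stock = 25.0 mg/L × 40 = 1000 mg/L = 1.00 g/L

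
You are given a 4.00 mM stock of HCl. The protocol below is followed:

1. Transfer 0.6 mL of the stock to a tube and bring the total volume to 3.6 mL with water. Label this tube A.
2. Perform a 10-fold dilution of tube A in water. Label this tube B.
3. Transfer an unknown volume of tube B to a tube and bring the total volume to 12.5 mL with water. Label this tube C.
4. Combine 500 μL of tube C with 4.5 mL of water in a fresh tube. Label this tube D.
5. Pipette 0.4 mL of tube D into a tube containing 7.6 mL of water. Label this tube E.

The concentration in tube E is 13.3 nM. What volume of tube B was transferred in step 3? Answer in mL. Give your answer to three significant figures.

0.499 mL

Step 1: 0.6 mL brought to 3.6 mL → factor 3.6/0.6 = 6
Step 2: 10-fold → factor 10
Step 3: v brought to 12.5 mL → factor = 12.5 mL/v
Step 4: 500 μL + 4.5 mL = 5000 μL total → factor 5000/500 = 10
Step 5: 0.4 mL + 7.6 mL = 8 mL total → factor 8/0.4 = 20
Product of known-step factors = 12000
Overall factor = 4.00 mM / (13.3 nM) = 3.0075 × 10^5
Step-3 factor = 3.0075 × 10^5 / 12000 = 25.063
v = 12.5 mL / 25.063 = 0.499 mL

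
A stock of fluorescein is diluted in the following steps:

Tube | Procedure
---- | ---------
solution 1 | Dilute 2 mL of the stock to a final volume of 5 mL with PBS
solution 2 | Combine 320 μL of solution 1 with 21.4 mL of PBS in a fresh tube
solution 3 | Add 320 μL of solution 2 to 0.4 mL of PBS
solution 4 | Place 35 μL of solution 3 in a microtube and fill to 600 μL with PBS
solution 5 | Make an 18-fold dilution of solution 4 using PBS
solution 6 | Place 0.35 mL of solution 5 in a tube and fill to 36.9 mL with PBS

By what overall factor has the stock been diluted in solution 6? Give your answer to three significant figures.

Step 1: 2 mL brought to 5 mL → factor 5/2 = 2.5
Step 2: 320 μL + 21.4 mL = 21720 μL total → factor 21720/320 = 67.875
Step 3: 320 μL + 0.4 mL = 720 μL total → factor 720/320 = 2.25
Step 4: 35 μL brought to 600 μL → factor 600/35 = 17.143
Step 5: 18-fold → factor 18
Step 6: 0.35 mL brought to 36.9 mL → factor 36.9/0.35 = 105.43
Overall dilution factor = 2.5 × 67.875 × 2.25 × 17.143 × 18 × 105.43 = 1.2421 × 10^7

1.24 × 10^7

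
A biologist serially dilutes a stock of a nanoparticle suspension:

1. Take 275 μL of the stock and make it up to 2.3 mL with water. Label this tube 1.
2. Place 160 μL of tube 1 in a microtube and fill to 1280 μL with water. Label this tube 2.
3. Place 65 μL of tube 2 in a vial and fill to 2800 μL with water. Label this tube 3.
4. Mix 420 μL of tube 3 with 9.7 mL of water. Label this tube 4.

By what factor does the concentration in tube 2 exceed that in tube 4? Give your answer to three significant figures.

1.04 × 10^3

Step 1: 275 μL brought to 2.3 mL → factor 2300/275 = 8.3636
Step 2: 160 μL brought to 1280 μL → factor 1280/160 = 8
Step 3: 65 μL brought to 2800 μL → factor 2800/65 = 43.077
Step 4: 420 μL + 9.7 mL = 10120 μL total → factor 10120/420 = 24.095
Dilution factor to tube 2 = 66.909; to tube 4 = 69448
[tube 2]/[tube 4] = (factor to tube 4)/(factor to tube 2) = 69448/66.909 = 1.04 × 10^3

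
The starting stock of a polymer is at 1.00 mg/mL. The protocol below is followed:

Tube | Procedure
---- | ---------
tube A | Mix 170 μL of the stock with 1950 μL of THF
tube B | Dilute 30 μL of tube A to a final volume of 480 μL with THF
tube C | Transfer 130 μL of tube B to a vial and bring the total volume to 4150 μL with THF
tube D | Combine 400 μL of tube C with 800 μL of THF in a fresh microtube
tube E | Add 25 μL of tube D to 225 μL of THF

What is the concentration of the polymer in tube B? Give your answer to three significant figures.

Step 1: 170 μL + 1950 μL = 2120 μL total → factor 2120/170 = 12.471
Step 2: 30 μL brought to 480 μL → factor 480/30 = 16
Dilution factor through tube B = 12.471 × 16 = 199.53
[tube B] = 1.00 mg/mL / 199.53 = 0.00501 mg/mL

0.00501 mg/mL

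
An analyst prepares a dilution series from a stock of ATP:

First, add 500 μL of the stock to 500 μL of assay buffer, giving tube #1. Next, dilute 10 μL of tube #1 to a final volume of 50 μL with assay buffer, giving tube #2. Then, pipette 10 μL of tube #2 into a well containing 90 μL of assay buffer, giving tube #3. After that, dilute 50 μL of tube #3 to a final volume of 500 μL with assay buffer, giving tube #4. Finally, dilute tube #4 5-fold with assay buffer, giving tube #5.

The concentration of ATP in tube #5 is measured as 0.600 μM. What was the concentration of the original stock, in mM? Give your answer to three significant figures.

Step 1: 500 μL + 500 μL = 1000 μL total → factor 1000/500 = 2
Step 2: 10 μL brought to 50 μL → factor 50/10 = 5
Step 3: 10 μL + 90 μL = 100 μL total → factor 100/10 = 10
Step 4: 50 μL brought to 500 μL → factor 500/50 = 10
Step 5: 5-fold → factor 5
Overall dilution factor = 2 × 5 × 10 × 10 × 5 = 5000
Stock = 0.600 μM × 5000 = 3000 μM = 3.00 mM

3.00 mM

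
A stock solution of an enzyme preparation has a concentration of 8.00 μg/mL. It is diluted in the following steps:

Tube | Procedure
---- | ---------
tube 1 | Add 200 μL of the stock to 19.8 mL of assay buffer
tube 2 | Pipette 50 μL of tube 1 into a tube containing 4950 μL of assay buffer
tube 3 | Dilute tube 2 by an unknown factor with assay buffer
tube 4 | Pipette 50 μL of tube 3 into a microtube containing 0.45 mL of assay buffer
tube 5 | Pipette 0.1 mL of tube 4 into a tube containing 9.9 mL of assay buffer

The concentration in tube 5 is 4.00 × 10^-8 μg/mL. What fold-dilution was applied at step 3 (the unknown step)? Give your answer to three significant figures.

20.0-fold

Step 1: 200 μL + 19.8 mL = 20000 μL total → factor 20000/200 = 100
Step 2: 50 μL + 4950 μL = 5000 μL total → factor 5000/50 = 100
Step 3: unknown factor x
Step 4: 50 μL + 0.45 mL = 500 μL total → factor 500/50 = 10
Step 5: 0.1 mL + 9.9 mL = 10 mL total → factor 10/0.1 = 100
Product of known-step factors = 1 × 10^7
Overall factor = 8.00 μg/mL / (4.00 × 10^-8 μg/mL) = 2 × 10^8
x = 2 × 10^8 / 1 × 10^7 = 20.0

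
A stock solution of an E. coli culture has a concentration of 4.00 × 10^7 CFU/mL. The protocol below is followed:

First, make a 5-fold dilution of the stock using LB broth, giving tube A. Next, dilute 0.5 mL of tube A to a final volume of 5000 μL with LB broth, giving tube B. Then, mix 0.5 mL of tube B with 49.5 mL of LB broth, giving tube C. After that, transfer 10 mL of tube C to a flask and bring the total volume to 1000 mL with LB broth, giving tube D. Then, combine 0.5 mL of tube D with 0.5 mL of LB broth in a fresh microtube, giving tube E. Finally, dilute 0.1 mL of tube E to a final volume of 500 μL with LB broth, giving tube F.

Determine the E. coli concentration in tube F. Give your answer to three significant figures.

Step 1: 5-fold → factor 5
Step 2: 0.5 mL brought to 5000 μL → factor 5/0.5 = 10
Step 3: 0.5 mL + 49.5 mL = 50 mL total → factor 50/0.5 = 100
Step 4: 10 mL brought to 1000 mL → factor 1000/10 = 100
Step 5: 0.5 mL + 0.5 mL = 1 mL total → factor 1/0.5 = 2
Step 6: 0.1 mL brought to 500 μL → factor 0.5/0.1 = 5
Overall dilution factor = 5 × 10 × 100 × 100 × 2 × 5 = 5 × 10^6
Final = 4.00 × 10^7 CFU/mL / 5 × 10^6 = 8.00 CFU/mL

8.00 CFU/mL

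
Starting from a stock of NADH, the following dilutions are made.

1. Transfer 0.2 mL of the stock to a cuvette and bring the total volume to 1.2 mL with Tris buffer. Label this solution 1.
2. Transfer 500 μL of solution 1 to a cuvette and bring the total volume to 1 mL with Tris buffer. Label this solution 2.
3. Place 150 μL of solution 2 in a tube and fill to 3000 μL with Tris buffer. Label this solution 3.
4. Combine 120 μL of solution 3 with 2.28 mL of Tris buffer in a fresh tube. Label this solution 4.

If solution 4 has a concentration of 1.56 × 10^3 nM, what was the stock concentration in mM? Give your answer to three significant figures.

7.49 mM

Step 1: 0.2 mL brought to 1.2 mL → factor 1.2/0.2 = 6
Step 2: 500 μL brought to 1 mL → factor 1000/500 = 2
Step 3: 150 μL brought to 3000 μL → factor 3000/150 = 20
Step 4: 120 μL + 2.28 mL = 2400 μL total → factor 2400/120 = 20
Overall dilution factor = 6 × 2 × 20 × 20 = 4800
Stock = 1.56 × 10^3 nM × 4800 = 7.488 × 10^6 nM = 7.49 mM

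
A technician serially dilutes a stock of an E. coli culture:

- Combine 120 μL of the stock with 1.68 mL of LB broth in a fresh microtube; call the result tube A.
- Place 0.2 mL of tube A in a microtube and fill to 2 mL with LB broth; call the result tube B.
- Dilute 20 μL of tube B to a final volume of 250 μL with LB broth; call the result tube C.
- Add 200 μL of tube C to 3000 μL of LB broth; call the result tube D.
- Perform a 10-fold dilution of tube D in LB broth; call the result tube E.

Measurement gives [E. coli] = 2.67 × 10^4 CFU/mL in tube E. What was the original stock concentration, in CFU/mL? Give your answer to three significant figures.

Step 1: 120 μL + 1.68 mL = 1800 μL total → factor 1800/120 = 15
Step 2: 0.2 mL brought to 2 mL → factor 2/0.2 = 10
Step 3: 20 μL brought to 250 μL → factor 250/20 = 12.5
Step 4: 200 μL + 3000 μL = 3200 μL total → factor 3200/200 = 16
Step 5: 10-fold → factor 10
Overall dilution factor = 15 × 10 × 12.5 × 16 × 10 = 3 × 10^5
Stock = 2.67 × 10^4 CFU/mL × 3 × 10^5 = 8.01 × 10^9 CFU/mL

8.01 × 10^9 CFU/mL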